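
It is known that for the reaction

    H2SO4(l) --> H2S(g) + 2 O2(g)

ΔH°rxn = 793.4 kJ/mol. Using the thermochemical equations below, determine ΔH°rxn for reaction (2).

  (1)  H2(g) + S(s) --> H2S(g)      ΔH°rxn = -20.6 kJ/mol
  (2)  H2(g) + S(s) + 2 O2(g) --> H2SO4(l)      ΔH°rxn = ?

ΔH°rxn = -814.0 kJ/mol

(1) as written (H2S(g) already on the product side): -20.6 kJ/mol
(2) reversed (H2SO4(l) must end up as a reactant): contributes −x
+793.4 = (-20.6) − x
x = (+793.4 − (-20.6)) / (-1) = -814.0 kJ/mol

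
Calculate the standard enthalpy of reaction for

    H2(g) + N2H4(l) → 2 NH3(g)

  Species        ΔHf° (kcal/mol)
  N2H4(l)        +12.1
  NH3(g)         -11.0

Products: 2·(-11.0) = -22.0
Reactants: 1·(+0.0) + 1·(+12.1) = +12.1
ΔH_rxn = (-22.0) − (+12.1) = -34.1 kcal/mol

ΔH_rxn = -34.1 kcal/mol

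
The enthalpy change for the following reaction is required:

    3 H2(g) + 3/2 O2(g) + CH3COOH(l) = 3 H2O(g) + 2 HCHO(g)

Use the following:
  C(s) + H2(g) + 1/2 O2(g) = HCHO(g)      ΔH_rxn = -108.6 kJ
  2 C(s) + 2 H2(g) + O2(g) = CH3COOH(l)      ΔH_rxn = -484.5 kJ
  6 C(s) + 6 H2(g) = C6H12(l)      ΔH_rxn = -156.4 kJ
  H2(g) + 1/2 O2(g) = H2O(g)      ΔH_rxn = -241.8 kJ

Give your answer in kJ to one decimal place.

equation 1 × 2: (2)·(-108.6) = -217.2 kJ
equation 2 reversed: +484.5 kJ
equation 3: not needed.
equation 4 × 3: (3)·(-241.8) = -725.4 kJ
By Hess's law, ΔH_rxn = (2)·(-108.6) + (-1)·(-484.5) + (3)·(-241.8) = -458.1 kJ

ΔH_rxn = -458.1 kJ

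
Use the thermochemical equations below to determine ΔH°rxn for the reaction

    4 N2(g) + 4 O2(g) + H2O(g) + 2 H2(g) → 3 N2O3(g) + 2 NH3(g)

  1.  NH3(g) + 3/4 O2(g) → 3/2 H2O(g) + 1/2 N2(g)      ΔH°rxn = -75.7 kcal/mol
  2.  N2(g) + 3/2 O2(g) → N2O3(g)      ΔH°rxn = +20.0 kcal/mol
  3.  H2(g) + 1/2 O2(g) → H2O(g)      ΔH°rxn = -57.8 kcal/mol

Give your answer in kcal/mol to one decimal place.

eq. 1 reversed and × 2 (NH3(g) must end up as a product; scale by 2 for the 2 NH3(g)): (-2)·(-75.7) = +151.4 kcal/mol
eq. 2 × 3 (scale by 3 for the 3 N2O3(g)): (3)·(+20.0) = +60.0 kcal/mol
eq. 3 × 2 (scale by 2 for the 2 H2(g)): (2)·(-57.8) = -115.6 kcal/mol
ΔH°rxn = (+151.4) + (+60.0) + (-115.6) = 95.8 kcal/mol

ΔH°rxn = 95.8 kcal/mol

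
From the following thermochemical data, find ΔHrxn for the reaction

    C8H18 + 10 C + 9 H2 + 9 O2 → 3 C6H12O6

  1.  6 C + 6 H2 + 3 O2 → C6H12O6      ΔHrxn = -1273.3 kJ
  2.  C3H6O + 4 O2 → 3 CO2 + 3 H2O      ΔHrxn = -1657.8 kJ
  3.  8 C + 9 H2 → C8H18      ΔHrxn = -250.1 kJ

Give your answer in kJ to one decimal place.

eq. 1 × 3 (scale by 3 for the 3 C6H12O6): (3)·(-1273.3) = -3819.9 kJ
eq. 2: not needed (H2O appears nowhere else).
eq. 3 reversed (reverse to put C8H18 on the reactant side): +250.1 kJ
Since enthalpy is a state function, ΔHrxn = (3)·(-1273.3) + (-1)·(-250.1) = -3569.8 kJ

ΔHrxn = -3569.8 kJ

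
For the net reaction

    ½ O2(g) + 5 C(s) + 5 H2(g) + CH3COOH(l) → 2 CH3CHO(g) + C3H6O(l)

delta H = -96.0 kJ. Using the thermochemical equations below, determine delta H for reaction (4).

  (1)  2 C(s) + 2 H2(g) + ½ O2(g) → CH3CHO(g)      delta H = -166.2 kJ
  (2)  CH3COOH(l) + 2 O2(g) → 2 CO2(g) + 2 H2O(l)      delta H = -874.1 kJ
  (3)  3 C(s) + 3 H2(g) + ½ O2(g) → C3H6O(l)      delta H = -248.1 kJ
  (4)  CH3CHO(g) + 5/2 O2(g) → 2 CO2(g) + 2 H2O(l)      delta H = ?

delta H = -1192.4 kJ

(1) as written: -166.2 kJ
(2) as written: -874.1 kJ
(3) as written: -248.1 kJ
(4) reversed: contributes −x
-96.0 = (-166.2) + (-874.1) + (-248.1) − x
x = (-96.0 − (-1288.4)) / (-1) = -1192.4 kJ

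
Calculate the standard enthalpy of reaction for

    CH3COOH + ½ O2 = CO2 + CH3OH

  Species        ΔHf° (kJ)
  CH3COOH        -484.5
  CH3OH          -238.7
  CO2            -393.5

Products: 1·(-393.5) + 1·(-238.7) = -632.2
Reactants: 1·(-484.5) + 1/2·(+0.0) = -484.5
ΔHrxn = (-632.2) − (-484.5) = -147.7 kJ

ΔHrxn = -147.7 kJ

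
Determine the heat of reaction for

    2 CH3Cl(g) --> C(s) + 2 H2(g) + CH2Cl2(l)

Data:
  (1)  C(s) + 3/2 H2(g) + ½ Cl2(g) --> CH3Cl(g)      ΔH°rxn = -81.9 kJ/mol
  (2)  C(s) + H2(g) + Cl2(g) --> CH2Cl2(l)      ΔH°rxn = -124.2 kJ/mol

ΔH°rxn = 39.6 kJ/mol

(1) reversed and × 2 (CH3Cl(g) must end up as a reactant; scale by 2 for the 2 CH3Cl(g)): (-2)·(-81.9) = +163.8 kJ/mol
(2) as written (CH2Cl2(l) already on the product side): -124.2 kJ/mol
Summing the manipulated equations, ΔH°rxn = (+163.8) + (-124.2) = 39.6 kJ/mol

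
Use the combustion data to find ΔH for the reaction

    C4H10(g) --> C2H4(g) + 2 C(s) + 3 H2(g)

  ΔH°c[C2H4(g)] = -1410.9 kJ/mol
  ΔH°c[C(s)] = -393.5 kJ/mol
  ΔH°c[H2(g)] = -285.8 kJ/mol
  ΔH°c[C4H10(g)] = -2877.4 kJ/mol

With combustion enthalpies, reactants minus products:
= [1·(-2877.4)] − [1·(-1410.9) + 2·(-393.5) + 3·(-285.8)]
= 177.9 kJ/mol

ΔH = 177.9 kJ/mol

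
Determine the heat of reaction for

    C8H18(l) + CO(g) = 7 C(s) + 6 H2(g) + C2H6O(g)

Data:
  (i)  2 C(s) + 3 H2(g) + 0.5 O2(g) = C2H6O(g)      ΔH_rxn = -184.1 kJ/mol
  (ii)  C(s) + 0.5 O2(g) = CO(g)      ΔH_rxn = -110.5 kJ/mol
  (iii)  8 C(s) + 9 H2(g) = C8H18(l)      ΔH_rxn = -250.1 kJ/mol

(i) as written: -184.1 kJ/mol
(ii) reversed: +110.5 kJ/mol
(iii) reversed: +250.1 kJ/mol
ΔH_rxn = (1)·(-184.1) + (-1)·(-110.5) + (-1)·(-250.1) = 176.5 kJ/mol

ΔH_rxn = 176.5 kJ/mol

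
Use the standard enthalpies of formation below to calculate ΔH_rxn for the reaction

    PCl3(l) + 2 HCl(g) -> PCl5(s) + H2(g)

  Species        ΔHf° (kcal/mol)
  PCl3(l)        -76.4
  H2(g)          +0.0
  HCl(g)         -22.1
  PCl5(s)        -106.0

ΔH_rxn = 14.6 kcal/mol

Products: 1·(-106.0) + 1·(+0.0) = -106.0
Reactants: 1·(-76.4) + 2·(-22.1) = -120.6
ΔH_rxn = (-106.0) − (-120.6) = 14.6 kcal/mol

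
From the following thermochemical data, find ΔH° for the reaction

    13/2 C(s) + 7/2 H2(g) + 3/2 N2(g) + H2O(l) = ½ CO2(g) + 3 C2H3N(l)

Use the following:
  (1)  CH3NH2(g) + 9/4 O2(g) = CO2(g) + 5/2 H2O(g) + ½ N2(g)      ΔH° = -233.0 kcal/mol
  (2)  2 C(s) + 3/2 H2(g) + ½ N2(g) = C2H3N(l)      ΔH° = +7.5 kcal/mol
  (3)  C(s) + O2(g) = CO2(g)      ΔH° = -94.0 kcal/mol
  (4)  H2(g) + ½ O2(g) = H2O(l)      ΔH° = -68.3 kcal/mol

(1): not needed.
(2) × 3: (3)·(+7.5) = +22.5 kcal/mol
(3) × 1/2: (1/2)·(-94.0) = -47.0 kcal/mol
(4) reversed: +68.3 kcal/mol
Combining the equations, ΔH° = (+22.5) + (-47.0) + (+68.3) = 43.8 kcal/mol

ΔH° = 43.8 kcal/mol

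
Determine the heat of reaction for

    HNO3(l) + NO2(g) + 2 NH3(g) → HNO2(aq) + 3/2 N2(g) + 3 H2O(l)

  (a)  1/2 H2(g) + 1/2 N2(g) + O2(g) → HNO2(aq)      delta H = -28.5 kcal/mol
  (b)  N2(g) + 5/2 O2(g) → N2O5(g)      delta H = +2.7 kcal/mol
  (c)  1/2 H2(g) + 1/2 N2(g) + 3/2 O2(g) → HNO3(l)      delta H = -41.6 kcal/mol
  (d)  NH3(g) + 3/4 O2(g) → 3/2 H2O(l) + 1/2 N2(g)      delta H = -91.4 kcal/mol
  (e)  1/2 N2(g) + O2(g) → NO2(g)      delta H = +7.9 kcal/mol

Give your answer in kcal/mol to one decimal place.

delta H = -177.6 kcal/mol

(a) as written (HNO2(aq) already on the product side): -28.5 kcal/mol
(b): not needed (N2O5(g) appears nowhere else).
(c) reversed (HNO3(l) must end up as a reactant): +41.6 kcal/mol
(d) × 2 (scale by 2 for the 2 NH3(g)): (2)·(-91.4) = -182.8 kcal/mol
(e) reversed (reverse to put NO2(g) on the reactant side): -7.9 kcal/mol
delta H = (-28.5) + (+41.6) + (-182.8) + (-7.9) = -177.6 kcal/mol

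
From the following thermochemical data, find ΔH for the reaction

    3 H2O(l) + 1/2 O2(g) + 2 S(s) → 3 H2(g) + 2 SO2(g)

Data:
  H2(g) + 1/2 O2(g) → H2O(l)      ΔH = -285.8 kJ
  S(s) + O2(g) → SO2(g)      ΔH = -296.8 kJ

ΔH = 263.8 kJ

equation 1 reversed and × 3: (-3)·(-285.8) = +857.4 kJ
equation 2 × 2: (2)·(-296.8) = -593.6 kJ
ΔH = (+857.4) + (-593.6) = 263.8 kJ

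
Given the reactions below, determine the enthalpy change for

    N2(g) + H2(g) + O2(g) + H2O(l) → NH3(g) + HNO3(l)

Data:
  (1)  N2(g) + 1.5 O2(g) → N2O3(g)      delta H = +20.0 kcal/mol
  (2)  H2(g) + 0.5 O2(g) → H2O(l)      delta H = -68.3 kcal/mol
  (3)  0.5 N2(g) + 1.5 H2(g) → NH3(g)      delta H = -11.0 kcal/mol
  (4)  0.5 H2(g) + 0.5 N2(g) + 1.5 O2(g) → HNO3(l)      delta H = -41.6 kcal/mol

(1): not needed (N2O3(g) appears nowhere else).
(2) reversed (reverse to put H2O(l) on the reactant side): +68.3 kcal/mol
(3) as written (NH3(g) already on the product side): -11.0 kcal/mol
(4) as written (HNO3(l) already on the product side): -41.6 kcal/mol
Summing the manipulated equations, delta H = (-1)·(-68.3) + (1)·(-11.0) + (1)·(-41.6) = 15.7 kcal/mol

delta H = 15.7 kcal/mol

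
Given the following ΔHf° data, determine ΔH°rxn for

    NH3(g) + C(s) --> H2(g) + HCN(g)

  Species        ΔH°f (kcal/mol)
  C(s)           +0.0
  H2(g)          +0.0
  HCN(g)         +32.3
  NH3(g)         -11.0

ΔH°rxn = 43.3 kcal/mol

ΔH°rxn = Σ nΔHf°(products) − Σ nΔHf°(reactants).
Products: 1·(+0.0) + 1·(+32.3) = +32.3
Reactants: 1·(-11.0) + 1·(+0.0) = -11.0
ΔH°rxn = (+32.3) − (-11.0) = 43.3 kcal/mol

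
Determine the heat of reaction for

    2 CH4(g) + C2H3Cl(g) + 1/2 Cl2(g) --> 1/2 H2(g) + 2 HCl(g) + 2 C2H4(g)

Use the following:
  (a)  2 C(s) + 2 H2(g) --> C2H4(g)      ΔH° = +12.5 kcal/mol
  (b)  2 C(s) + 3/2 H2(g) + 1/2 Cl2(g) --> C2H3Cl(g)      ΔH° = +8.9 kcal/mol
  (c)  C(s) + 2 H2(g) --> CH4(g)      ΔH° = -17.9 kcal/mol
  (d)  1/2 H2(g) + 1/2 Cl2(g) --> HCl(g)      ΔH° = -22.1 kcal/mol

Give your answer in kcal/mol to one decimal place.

(a) × 2 (scale by 2 for the 2 C2H4(g)): (2)·(+12.5) = +25.0 kcal/mol
(b) reversed (C2H3Cl(g) must end up as a reactant): -8.9 kcal/mol
(c) reversed and × 2 (CH4(g) must end up as a reactant; ×2 to match 2 CH4(g) in the target): (-2)·(-17.9) = +35.8 kcal/mol
(d) × 2 (scale by 2 for the 2 HCl(g)): (2)·(-22.1) = -44.2 kcal/mol
ΔH° = (2)·(+12.5) + (-1)·(+8.9) + (-2)·(-17.9) + (2)·(-22.1) = 7.7 kcal/mol

ΔH° = 7.7 kcal/mol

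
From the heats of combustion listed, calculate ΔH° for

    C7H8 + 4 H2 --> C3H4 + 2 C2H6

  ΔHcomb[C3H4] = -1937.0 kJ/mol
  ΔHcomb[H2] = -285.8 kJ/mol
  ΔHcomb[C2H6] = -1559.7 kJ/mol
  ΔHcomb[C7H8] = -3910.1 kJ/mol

ΔH° = 3.1 kJ/mol

Using ΔH = Σ nΔHc°(reactants) − Σ nΔHc°(products):
= [1·(-3910.1) + 4·(-285.8)] − [1·(-1937.0) + 2·(-1559.7)]
= 3.1 kJ/mol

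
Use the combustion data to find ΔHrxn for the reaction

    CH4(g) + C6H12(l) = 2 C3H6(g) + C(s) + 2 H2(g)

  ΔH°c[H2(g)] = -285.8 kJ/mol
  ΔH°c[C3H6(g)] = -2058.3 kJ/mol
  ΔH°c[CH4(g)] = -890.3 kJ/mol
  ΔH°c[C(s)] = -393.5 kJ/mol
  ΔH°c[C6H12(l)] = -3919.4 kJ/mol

ΔHrxn = 272.0 kJ/mol

With combustion enthalpies, reactants minus products:
= [1·(-890.3) + 1·(-3919.4)] − [2·(-2058.3) + 1·(-393.5) + 2·(-285.8)]
= 272.0 kJ/mol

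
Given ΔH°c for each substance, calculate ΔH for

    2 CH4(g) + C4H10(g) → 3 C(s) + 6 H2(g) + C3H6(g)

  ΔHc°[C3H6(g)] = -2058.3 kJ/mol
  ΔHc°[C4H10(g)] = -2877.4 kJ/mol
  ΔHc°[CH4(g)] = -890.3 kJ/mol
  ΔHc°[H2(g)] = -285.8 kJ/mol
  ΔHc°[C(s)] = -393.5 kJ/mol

ΔH = 295.6 kJ/mol

With combustion enthalpies, reactants minus products:
= [2·(-890.3) + 1·(-2877.4)] − [3·(-393.5) + 6·(-285.8) + 1·(-2058.3)]
= 295.6 kJ/mol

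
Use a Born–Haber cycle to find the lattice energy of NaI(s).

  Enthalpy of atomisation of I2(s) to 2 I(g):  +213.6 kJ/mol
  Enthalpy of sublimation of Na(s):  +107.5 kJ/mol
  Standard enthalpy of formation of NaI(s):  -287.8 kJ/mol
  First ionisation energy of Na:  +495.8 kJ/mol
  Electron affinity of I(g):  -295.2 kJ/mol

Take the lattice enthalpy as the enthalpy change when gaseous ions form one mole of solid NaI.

ΔHf° = 1·ΔHsub + 1·(ΣIE) + 1/2·D(I2) + 1·EA + U
-287.8 = 1·(+107.5) + 1·(+495.8) + 1/2·(+213.6) + 1·(-295.2) + U
U = -287.8 − (+414.9) = -702.7 kJ/mol

U = -702.7 kJ/mol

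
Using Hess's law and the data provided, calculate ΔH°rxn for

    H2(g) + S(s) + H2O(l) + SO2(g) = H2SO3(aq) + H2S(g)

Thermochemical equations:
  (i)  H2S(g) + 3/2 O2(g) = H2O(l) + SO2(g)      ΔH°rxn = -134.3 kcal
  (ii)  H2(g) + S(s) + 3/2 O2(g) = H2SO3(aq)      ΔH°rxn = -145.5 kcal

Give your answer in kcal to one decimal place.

(i) reversed: +134.3 kcal
(ii) as written: -145.5 kcal
ΔH°rxn = (+134.3) + (-145.5) = -11.2 kcal

ΔH°rxn = -11.2 kcal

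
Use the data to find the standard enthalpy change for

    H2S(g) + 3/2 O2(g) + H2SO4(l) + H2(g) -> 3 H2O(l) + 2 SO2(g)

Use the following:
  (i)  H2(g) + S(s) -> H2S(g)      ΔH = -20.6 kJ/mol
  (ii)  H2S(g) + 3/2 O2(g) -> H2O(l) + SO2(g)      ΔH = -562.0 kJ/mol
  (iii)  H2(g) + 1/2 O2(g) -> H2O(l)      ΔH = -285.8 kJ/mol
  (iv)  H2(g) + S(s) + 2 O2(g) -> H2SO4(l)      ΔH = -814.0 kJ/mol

ΔH = -616.4 kJ/mol

(i) as written: -20.6 kJ/mol
(ii) × 2: (2)·(-562.0) = -1124.0 kJ/mol
(iii) as written: -285.8 kJ/mol
(iv) reversed: +814.0 kJ/mol
ΔH = (1)·(-20.6) + (2)·(-562.0) + (1)·(-285.8) + (-1)·(-814.0) = -616.4 kJ/mol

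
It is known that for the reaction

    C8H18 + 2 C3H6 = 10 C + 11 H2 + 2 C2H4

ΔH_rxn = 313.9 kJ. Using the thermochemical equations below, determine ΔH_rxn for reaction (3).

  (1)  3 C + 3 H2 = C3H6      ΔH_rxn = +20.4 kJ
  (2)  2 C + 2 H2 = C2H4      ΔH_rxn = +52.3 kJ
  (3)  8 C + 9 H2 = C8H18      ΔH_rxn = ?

(1) reversed and × 2: (-2)·(+20.4) = -40.8 kJ
(2) × 2: (2)·(+52.3) = +104.6 kJ
(3) reversed: contributes −x
+313.9 = (-40.8) + (+104.6) − x
x = (+313.9 − (+63.8)) / (-1) = -250.1 kJ

ΔH_rxn = -250.1 kJ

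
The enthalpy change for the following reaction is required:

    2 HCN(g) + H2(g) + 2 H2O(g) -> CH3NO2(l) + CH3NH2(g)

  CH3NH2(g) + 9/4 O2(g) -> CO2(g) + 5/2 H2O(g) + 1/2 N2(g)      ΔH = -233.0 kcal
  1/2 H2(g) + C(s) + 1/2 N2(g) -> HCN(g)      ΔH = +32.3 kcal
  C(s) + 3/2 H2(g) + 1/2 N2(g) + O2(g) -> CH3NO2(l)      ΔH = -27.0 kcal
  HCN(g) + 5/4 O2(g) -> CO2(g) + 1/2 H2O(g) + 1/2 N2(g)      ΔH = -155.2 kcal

equation 1 reversed: +233.0 kcal
equation 2 reversed: -32.3 kcal
equation 3 as written: -27.0 kcal
equation 4 as written: -155.2 kcal
ΔH = (-1)·(-233.0) + (-1)·(+32.3) + (1)·(-27.0) + (1)·(-155.2) = 18.5 kcal

ΔH = 18.5 kcal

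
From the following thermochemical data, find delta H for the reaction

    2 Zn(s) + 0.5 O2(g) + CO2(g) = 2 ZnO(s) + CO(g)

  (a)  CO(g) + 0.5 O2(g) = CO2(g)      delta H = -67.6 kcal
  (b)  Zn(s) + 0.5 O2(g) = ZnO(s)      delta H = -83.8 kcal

delta H = -100.0 kcal

(a) reversed (reverse to put CO(g) on the product side): +67.6 kcal
(b) × 2 (scale by 2 for the 2 ZnO(s)): (2)·(-83.8) = -167.6 kcal
Summing the manipulated equations, delta H = (+67.6) + (-167.6) = -100.0 kcal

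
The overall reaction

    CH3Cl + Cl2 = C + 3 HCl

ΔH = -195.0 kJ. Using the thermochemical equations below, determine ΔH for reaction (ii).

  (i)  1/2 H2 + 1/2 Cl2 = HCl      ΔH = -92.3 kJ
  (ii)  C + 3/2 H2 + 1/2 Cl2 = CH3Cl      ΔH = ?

(i) × 3 (scale by 3 for the 3 HCl): (3)·(-92.3) = -276.9 kJ
(ii) reversed (CH3Cl must end up as a reactant): contributes −x
-195.0 = (-276.9) − x
x = (-195.0 − (-276.9)) / (-1) = -81.9 kJ

ΔH = -81.9 kJ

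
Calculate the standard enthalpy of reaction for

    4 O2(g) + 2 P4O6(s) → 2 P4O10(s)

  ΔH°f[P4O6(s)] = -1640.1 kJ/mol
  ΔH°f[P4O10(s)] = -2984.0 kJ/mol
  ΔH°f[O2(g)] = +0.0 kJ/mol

ΔH°rxn = Σ nΔHf°(products) − Σ nΔHf°(reactants).
Products: 2·(-2984.0) = -5968.0
Reactants: 4·(+0.0) + 2·(-1640.1) = -3280.2
ΔHrxn = (-5968.0) − (-3280.2) = -2687.8 kJ/mol

ΔHrxn = -2687.8 kJ/mol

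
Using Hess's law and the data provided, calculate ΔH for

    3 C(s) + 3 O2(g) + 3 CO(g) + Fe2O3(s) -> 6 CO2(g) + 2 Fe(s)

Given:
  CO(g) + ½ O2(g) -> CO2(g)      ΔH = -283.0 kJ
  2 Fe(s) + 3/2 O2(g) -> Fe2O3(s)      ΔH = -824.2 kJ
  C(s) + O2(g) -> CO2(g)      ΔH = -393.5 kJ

ΔH = -1205.3 kJ

equation 1 × 3 (×3 to match 3 CO(g) in the target): (3)·(-283.0) = -849.0 kJ
equation 2 reversed (reverse to put Fe2O3(s) on the reactant side): +824.2 kJ
equation 3 × 3 (×3 to match 3 C(s) in the target): (3)·(-393.5) = -1180.5 kJ
ΔH = (3)·(-283.0) + (-1)·(-824.2) + (3)·(-393.5) = -1205.3 kJ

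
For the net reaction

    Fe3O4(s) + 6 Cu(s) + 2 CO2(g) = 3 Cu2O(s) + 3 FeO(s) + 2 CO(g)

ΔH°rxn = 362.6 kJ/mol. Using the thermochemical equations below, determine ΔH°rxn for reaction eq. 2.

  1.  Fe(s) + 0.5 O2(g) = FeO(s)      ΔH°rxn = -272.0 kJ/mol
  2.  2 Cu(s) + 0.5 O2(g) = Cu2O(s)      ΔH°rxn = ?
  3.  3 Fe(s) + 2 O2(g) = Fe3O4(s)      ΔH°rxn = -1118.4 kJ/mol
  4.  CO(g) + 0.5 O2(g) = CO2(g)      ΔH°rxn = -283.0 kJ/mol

ΔH°rxn = -168.6 kJ/mol

eq. 1 × 3: (3)·(-272.0) = -816.0 kJ/mol
eq. 2 × 3: contributes 3·x
eq. 3 reversed: +1118.4 kJ/mol
eq. 4 reversed and × 2: (-2)·(-283.0) = +566.0 kJ/mol
+362.6 = (-816.0) + (+1118.4) + (+566.0) + 3·x
x = (+362.6 − (+868.4)) / (3) = -168.6 kJ/mol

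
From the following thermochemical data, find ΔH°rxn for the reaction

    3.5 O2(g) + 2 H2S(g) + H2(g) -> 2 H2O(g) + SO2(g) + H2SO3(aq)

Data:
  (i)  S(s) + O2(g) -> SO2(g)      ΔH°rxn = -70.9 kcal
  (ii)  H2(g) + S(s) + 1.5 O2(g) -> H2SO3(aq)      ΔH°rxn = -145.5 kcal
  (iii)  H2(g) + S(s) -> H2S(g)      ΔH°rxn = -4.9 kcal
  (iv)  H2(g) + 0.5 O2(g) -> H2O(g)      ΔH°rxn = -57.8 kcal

ΔH°rxn = -322.2 kcal

(i) as written (SO2(g) already on the product side): -70.9 kcal
(ii) as written (H2SO3(aq) already on the product side): -145.5 kcal
(iii) reversed and × 2 (H2S(g) must end up as a reactant; ×2 to match 2 H2S(g) in the target): (-2)·(-4.9) = +9.8 kcal
(iv) × 2 (scale by 2 for the 2 H2O(g)): (2)·(-57.8) = -115.6 kcal
Summing the manipulated equations, ΔH°rxn = (1)·(-70.9) + (1)·(-145.5) + (-2)·(-4.9) + (2)·(-57.8) = -322.2 kcal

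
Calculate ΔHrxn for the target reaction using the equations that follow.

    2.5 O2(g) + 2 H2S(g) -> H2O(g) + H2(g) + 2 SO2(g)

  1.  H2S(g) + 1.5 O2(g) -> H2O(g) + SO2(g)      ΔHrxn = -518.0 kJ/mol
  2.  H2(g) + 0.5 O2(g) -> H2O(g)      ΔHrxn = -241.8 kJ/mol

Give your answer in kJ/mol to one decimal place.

ΔHrxn = -794.2 kJ/mol

eq. 1 × 2: (2)·(-518.0) = -1036.0 kJ/mol
eq. 2 reversed: +241.8 kJ/mol
By Hess's law, ΔHrxn = (2)·(-518.0) + (-1)·(-241.8) = -794.2 kJ/mol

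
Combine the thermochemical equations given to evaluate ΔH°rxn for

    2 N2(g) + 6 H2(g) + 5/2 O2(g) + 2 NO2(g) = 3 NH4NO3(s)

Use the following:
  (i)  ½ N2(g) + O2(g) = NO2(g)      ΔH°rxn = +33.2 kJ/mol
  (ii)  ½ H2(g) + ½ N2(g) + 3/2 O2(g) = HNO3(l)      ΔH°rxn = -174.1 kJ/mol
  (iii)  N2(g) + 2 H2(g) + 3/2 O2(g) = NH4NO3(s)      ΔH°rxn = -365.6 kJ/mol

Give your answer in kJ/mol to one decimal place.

ΔH°rxn = -1163.2 kJ/mol

(i) reversed and × 2: (-2)·(+33.2) = -66.4 kJ/mol
(ii): not needed.
(iii) × 3: (3)·(-365.6) = -1096.8 kJ/mol
Combining the equations, ΔH°rxn = (-66.4) + (-1096.8) = -1163.2 kJ/mol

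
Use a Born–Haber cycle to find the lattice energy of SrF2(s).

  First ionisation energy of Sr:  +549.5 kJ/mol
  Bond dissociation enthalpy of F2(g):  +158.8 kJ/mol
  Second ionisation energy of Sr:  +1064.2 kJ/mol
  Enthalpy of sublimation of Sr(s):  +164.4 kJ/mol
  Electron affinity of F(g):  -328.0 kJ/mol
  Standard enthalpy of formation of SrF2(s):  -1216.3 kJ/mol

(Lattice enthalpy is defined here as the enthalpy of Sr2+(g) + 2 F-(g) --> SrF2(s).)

U = -2497.2 kJ/mol

ΔHf° = 1·ΔHsub + 1·(ΣIE) + 1·D(F2) + 2·EA + U
-1216.3 = 1·(+164.4) + 1·(+1613.7) + 1·(+158.8) + 2·(-328.0) + U
U = -1216.3 − (+1280.9) = -2497.2 kJ/mol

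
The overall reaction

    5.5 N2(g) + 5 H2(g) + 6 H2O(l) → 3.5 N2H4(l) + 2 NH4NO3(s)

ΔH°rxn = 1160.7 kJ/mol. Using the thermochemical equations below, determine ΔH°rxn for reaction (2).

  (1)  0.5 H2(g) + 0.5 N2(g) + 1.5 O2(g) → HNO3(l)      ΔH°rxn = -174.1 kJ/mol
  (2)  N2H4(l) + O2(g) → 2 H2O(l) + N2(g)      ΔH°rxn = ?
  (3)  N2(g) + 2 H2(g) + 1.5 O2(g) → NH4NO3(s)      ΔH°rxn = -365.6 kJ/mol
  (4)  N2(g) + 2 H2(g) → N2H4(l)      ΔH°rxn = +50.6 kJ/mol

ΔH°rxn = -622.2 kJ/mol

(1): not needed (HNO3(l) appears nowhere else).
(2) reversed and × 3 (H2O(l) must end up as a reactant; ×3 to match 6 H2O(l) in the target): contributes −3·x
(3) × 2 (scale by 2 for the 2 NH4NO3(s)): (2)·(-365.6) = -731.2 kJ/mol
(4) × 1/2: (1/2)·(+50.6) = +25.3 kJ/mol
+1160.7 = (-731.2) + (+25.3) − 3·x
x = (+1160.7 − (-705.9)) / (-3) = -622.2 kJ/mol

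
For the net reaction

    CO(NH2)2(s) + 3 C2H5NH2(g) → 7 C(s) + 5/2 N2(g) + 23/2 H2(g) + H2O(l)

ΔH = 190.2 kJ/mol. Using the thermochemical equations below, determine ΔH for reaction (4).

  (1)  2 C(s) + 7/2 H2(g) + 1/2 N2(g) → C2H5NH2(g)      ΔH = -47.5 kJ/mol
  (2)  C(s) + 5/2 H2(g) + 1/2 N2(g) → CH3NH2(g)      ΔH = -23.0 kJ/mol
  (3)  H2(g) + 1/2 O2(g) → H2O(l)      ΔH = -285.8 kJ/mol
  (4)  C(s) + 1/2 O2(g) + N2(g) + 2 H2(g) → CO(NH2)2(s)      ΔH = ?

(1) reversed and × 3: (-3)·(-47.5) = +142.5 kJ/mol
(2): not needed.
(3) as written: -285.8 kJ/mol
(4) reversed: contributes −x
+190.2 = (+142.5) + (-285.8) − x
x = (+190.2 − (-143.3)) / (-1) = -333.5 kJ/mol

ΔH = -333.5 kJ/mol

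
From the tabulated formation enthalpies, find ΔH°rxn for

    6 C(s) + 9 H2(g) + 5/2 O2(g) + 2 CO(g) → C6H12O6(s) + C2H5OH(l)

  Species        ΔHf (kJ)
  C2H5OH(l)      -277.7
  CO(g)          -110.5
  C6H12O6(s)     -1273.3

ΔH°rxn = Σ nΔHf°(products) − Σ nΔHf°(reactants).
Products: 1·(-1273.3) + 1·(-277.7) = -1551.0
Reactants: 6·(+0.0) + 9·(+0.0) + 5/2·(+0.0) + 2·(-110.5) = -221.0
ΔH°rxn = (-1551.0) − (-221.0) = -1330.0 kJ

ΔH°rxn = -1330.0 kJ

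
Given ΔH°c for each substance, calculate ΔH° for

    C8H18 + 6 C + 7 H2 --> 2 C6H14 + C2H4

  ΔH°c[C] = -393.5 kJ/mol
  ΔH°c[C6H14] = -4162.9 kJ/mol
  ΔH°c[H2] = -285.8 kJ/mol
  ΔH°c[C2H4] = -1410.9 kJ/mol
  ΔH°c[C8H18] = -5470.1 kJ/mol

ΔH° = -95.0 kJ/mol

Using ΔH = Σ nΔHc°(reactants) − Σ nΔHc°(products):
= [1·(-5470.1) + 6·(-393.5) + 7·(-285.8)] − [2·(-4162.9) + 1·(-1410.9)]
= -95.0 kJ/mol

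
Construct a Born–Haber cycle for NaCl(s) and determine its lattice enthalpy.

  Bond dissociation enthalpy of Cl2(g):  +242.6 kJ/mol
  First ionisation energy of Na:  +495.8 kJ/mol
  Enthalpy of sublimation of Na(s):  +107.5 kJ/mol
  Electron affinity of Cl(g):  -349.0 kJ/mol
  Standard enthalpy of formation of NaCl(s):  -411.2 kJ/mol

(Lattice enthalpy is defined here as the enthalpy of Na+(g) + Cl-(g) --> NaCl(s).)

ΔHf° = 1·ΔHsub + 1·(ΣIE) + 1/2·D(Cl2) + 1·EA + U
-411.2 = 1·(+107.5) + 1·(+495.8) + 1/2·(+242.6) + 1·(-349.0) + U
U = -411.2 − (+375.6) = -786.8 kJ/mol

U = -786.8 kJ/mol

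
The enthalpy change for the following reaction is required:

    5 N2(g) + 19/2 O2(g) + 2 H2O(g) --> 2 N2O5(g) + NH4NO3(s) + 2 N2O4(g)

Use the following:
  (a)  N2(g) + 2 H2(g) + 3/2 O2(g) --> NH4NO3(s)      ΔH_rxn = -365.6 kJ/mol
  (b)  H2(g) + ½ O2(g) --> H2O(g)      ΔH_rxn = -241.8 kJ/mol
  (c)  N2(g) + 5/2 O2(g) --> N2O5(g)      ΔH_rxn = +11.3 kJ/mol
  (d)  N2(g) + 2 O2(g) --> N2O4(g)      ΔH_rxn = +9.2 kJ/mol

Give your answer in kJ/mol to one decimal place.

ΔH_rxn = 159.0 kJ/mol

(a) as written (NH4NO3(s) already on the product side): -365.6 kJ/mol
(b) reversed and × 2 (H2O(g) must end up as a reactant; ×2 to match 2 H2O(g) in the target): (-2)·(-241.8) = +483.6 kJ/mol
(c) × 2 (scale by 2 for the 2 N2O5(g)): (2)·(+11.3) = +22.6 kJ/mol
(d) × 2 (scale by 2 for the 2 N2O4(g)): (2)·(+9.2) = +18.4 kJ/mol
By Hess's law, ΔH_rxn = (1)·(-365.6) + (-2)·(-241.8) + (2)·(+11.3) + (2)·(+9.2) = 159.0 kJ/mol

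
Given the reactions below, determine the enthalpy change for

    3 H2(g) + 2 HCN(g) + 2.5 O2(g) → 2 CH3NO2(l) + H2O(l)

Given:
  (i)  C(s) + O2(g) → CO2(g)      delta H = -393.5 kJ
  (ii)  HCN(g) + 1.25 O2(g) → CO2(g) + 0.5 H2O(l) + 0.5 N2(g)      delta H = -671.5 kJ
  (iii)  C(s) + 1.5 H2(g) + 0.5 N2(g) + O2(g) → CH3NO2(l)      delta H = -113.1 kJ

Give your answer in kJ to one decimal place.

delta H = -782.2 kJ

(i) reversed and × 2: (-2)·(-393.5) = +787.0 kJ
(ii) × 2: (2)·(-671.5) = -1343.0 kJ
(iii) × 2: (2)·(-113.1) = -226.2 kJ
Summing the manipulated equations, delta H = (-2)·(-393.5) + (2)·(-671.5) + (2)·(-113.1) = -782.2 kJ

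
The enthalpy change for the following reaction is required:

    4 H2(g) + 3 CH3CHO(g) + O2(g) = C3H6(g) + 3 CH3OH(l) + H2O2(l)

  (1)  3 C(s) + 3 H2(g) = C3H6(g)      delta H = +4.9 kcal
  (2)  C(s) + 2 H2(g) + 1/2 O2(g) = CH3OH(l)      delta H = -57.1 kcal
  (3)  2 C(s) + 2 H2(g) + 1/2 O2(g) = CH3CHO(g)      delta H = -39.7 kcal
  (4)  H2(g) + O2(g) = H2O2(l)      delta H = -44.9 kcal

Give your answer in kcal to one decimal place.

delta H = -92.2 kcal

(1) as written: +4.9 kcal
(2) × 3: (3)·(-57.1) = -171.3 kcal
(3) reversed and × 3: (-3)·(-39.7) = +119.1 kcal
(4) as written: -44.9 kcal
By Hess's law, delta H = (1)·(+4.9) + (3)·(-57.1) + (-3)·(-39.7) + (1)·(-44.9) = -92.2 kcal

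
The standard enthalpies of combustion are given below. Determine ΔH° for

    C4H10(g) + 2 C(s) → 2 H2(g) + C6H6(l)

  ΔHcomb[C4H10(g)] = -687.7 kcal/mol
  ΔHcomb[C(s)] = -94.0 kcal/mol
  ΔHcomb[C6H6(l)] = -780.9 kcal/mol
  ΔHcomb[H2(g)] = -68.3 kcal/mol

ΔH° = 41.8 kcal/mol

With combustion enthalpies, reactants minus products:
= [1·(-687.7) + 2·(-94.0)] − [2·(-68.3) + 1·(-780.9)]
= 41.8 kcal/mol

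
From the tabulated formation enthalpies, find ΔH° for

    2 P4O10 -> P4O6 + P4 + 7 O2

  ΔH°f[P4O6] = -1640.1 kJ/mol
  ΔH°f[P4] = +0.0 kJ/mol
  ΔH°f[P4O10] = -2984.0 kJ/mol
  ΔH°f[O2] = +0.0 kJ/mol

Products: 1·(-1640.1) + 1·(+0.0) + 7·(+0.0) = -1640.1
Reactants: 2·(-2984.0) = -5968.0
ΔH° = (-1640.1) − (-5968.0) = 4327.9 kJ/mol

ΔH° = 4327.9 kJ/mol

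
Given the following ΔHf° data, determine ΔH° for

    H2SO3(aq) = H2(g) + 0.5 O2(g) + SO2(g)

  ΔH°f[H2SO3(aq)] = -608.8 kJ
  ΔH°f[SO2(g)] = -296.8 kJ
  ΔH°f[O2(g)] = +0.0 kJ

ΔH° = 312.0 kJ

Products: 1·(+0.0) + 1/2·(+0.0) + 1·(-296.8) = -296.8
Reactants: 1·(-608.8) = -608.8
ΔH° = (-296.8) − (-608.8) = 312.0 kJ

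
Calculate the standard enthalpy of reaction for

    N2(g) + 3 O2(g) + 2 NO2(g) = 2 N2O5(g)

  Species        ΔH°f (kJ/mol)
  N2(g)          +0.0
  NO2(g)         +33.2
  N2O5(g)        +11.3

ΔH° = -43.8 kJ/mol

Products: 2·(+11.3) = +22.6
Reactants: 1·(+0.0) + 3·(+0.0) + 2·(+33.2) = +66.4
ΔH° = (+22.6) − (+66.4) = -43.8 kJ/mol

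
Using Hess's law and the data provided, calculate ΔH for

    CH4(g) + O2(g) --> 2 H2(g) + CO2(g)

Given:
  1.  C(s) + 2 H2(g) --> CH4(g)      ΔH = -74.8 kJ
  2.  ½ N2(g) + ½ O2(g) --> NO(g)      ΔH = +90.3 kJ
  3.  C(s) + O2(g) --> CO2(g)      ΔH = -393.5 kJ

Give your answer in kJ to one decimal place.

eq. 1 reversed: +74.8 kJ
eq. 2: not needed.
eq. 3 as written: -393.5 kJ
Combining the equations, ΔH = (-1)·(-74.8) + (1)·(-393.5) = -318.7 kJ

ΔH = -318.7 kJ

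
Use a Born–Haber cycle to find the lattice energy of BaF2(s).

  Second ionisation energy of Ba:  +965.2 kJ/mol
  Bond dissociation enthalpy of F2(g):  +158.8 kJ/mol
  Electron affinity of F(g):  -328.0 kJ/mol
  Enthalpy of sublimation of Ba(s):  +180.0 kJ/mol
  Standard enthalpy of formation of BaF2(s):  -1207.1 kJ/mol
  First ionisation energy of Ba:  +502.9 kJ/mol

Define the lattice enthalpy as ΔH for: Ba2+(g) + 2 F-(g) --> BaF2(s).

U = -2358.0 kJ/mol

ΔHf° = 1·ΔHsub + 1·(ΣIE) + 1·D(F2) + 2·EA + U
-1207.1 = 1·(+180.0) + 1·(+1468.1) + 1·(+158.8) + 2·(-328.0) + U
U = -1207.1 − (+1150.9) = -2358.0 kJ/mol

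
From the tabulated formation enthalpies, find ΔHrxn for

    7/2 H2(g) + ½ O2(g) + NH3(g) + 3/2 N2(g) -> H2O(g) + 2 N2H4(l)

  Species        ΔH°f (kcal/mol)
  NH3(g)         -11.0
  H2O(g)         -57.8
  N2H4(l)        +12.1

ΔHrxn = -22.6 kcal/mol

Products: 1·(-57.8) + 2·(+12.1) = -33.6
Reactants: 7/2·(+0.0) + 1/2·(+0.0) + 1·(-11.0) + 3/2·(+0.0) = -11.0
ΔHrxn = (-33.6) − (-11.0) = -22.6 kcal/mol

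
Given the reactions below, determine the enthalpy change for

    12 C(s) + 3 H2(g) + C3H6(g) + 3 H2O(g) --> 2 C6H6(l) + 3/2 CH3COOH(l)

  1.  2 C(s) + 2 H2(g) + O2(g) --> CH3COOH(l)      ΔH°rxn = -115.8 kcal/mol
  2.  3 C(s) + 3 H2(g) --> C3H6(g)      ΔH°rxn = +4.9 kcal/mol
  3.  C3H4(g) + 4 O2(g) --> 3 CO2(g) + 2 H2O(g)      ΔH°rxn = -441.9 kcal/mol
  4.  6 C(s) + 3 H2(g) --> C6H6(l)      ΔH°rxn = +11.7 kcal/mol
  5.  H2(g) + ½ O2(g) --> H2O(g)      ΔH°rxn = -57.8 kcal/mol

ΔH°rxn = 18.2 kcal/mol

eq. 1 × 3/2: (3/2)·(-115.8) = -173.7 kcal/mol
eq. 2 reversed: -4.9 kcal/mol
eq. 3: not needed.
eq. 4 × 2: (2)·(+11.7) = +23.4 kcal/mol
eq. 5 reversed and × 3: (-3)·(-57.8) = +173.4 kcal/mol
Summing the manipulated equations, ΔH°rxn = (-173.7) + (-4.9) + (+23.4) + (+173.4) = 18.2 kcal/mol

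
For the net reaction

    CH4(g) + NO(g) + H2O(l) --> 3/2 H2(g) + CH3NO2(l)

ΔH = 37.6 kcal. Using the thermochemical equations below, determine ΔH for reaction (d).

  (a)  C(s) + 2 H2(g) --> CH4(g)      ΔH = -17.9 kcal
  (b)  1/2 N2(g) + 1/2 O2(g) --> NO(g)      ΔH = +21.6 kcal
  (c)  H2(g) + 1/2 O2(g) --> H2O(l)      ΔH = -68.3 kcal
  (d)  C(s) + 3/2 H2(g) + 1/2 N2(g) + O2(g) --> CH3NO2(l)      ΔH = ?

(a) reversed: +17.9 kcal
(b) reversed: -21.6 kcal
(c) reversed: +68.3 kcal
(d) as written: contributes x
+37.6 = (+17.9) + (-21.6) + (+68.3) + x
x = (+37.6 − (+64.6)) / (1) = -27.0 kcal

ΔH = -27.0 kcal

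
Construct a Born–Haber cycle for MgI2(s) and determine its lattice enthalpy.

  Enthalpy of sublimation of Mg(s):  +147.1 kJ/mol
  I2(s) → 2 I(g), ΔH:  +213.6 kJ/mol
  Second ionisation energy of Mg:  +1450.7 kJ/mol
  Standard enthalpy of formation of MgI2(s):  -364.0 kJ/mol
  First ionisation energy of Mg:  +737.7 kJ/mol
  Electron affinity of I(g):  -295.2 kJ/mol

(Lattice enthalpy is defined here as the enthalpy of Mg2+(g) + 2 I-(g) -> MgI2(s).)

U = -2322.7 kJ/mol

ΔHf° = 1·ΔHsub + 1·(ΣIE) + 1·D(I2) + 2·EA + U
-364.0 = 1·(+147.1) + 1·(+2188.4) + 1·(+213.6) + 2·(-295.2) + U
U = -364.0 − (+1958.7) = -2322.7 kJ/mol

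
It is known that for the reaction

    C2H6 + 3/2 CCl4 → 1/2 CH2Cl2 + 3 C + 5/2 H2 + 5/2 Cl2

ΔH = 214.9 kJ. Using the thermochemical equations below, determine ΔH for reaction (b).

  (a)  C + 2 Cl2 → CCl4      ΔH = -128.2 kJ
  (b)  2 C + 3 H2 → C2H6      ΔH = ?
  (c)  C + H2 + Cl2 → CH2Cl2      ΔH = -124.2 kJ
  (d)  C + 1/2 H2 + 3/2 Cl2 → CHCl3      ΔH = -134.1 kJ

ΔH = -84.7 kJ

(a) reversed and × 3/2 (CCl4 must end up as a reactant; ×3/2 to match 3/2 CCl4 in the target): (-3/2)·(-128.2) = +192.3 kJ
(b) reversed (reverse to put C2H6 on the reactant side): contributes −x
(c) × 1/2 (×1/2 to match 1/2 CH2Cl2 in the target): (1/2)·(-124.2) = -62.1 kJ
(d): not needed (CHCl3 appears nowhere else).
+214.9 = (+192.3) + (-62.1) − x
x = (+214.9 − (+130.2)) / (-1) = -84.7 kJ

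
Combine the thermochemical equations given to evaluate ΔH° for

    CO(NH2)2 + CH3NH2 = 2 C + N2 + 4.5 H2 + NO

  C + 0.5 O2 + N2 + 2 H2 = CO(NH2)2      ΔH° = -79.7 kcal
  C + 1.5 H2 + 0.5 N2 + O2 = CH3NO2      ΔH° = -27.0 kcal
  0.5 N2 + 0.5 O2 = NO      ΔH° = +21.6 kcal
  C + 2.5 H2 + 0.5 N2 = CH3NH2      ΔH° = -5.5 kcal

ΔH° = 106.8 kcal

equation 1 reversed: +79.7 kcal
equation 2: not needed.
equation 3 as written: +21.6 kcal
equation 4 reversed: +5.5 kcal
Combining the equations, ΔH° = (-1)·(-79.7) + (1)·(+21.6) + (-1)·(-5.5) = 106.8 kcal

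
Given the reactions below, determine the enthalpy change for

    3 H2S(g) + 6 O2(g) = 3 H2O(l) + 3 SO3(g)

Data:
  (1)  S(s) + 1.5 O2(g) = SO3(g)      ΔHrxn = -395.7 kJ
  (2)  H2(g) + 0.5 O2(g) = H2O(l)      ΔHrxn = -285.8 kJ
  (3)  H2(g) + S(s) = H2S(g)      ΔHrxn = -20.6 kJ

ΔHrxn = -1982.7 kJ

(1) × 3 (scale by 3 for the 3 SO3(g)): (3)·(-395.7) = -1187.1 kJ
(2) × 3 (scale by 3 for the 3 H2O(l)): (3)·(-285.8) = -857.4 kJ
(3) reversed and × 3 (H2S(g) must end up as a reactant; scale by 3 for the 3 H2S(g)): (-3)·(-20.6) = +61.8 kJ
Summing the manipulated equations, ΔHrxn = (-1187.1) + (-857.4) + (+61.8) = -1982.7 kJ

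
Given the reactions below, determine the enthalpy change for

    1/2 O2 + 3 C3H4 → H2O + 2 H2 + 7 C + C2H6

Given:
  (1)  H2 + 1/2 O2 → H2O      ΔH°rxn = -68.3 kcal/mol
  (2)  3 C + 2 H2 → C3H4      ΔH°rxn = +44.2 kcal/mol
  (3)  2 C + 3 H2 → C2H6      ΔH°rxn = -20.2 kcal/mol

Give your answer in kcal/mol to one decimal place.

(1) as written (H2O already on the product side): -68.3 kcal/mol
(2) reversed and × 3 (reverse to put C3H4 on the reactant side; ×3 to match 3 C3H4 in the target): (-3)·(+44.2) = -132.6 kcal/mol
(3) as written (C2H6 already on the product side): -20.2 kcal/mol
ΔH°rxn = (1)·(-68.3) + (-3)·(+44.2) + (1)·(-20.2) = -221.1 kcal/mol

ΔH°rxn = -221.1 kcal/mol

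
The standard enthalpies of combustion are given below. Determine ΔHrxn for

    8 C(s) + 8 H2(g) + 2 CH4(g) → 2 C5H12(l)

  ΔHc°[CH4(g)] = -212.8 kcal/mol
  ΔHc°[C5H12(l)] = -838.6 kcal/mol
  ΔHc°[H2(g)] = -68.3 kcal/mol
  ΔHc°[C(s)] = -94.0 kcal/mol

ΔHrxn = -46.8 kcal/mol

Using ΔH = Σ nΔHc°(reactants) − Σ nΔHc°(products):
= [8·(-94.0) + 8·(-68.3) + 2·(-212.8)] − [2·(-838.6)]
= -46.8 kcal/mol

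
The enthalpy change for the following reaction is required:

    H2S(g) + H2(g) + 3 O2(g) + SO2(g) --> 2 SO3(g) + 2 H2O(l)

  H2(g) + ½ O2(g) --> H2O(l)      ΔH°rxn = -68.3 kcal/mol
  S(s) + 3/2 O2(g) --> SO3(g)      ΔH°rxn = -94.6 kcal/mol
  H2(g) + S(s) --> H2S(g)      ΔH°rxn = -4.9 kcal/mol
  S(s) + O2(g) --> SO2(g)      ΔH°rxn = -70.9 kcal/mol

ΔH°rxn = -250.0 kcal/mol

equation 1 × 2: (2)·(-68.3) = -136.6 kcal/mol
equation 2 × 2: (2)·(-94.6) = -189.2 kcal/mol
equation 3 reversed: +4.9 kcal/mol
equation 4 reversed: +70.9 kcal/mol
ΔH°rxn = (-136.6) + (-189.2) + (+4.9) + (+70.9) = -250.0 kcal/mol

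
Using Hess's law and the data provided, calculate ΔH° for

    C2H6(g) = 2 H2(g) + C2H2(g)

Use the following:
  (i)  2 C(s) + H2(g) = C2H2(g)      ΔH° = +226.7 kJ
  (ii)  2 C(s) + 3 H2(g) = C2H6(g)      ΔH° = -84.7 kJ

ΔH° = 311.4 kJ

(i) as written (C2H2(g) already on the product side): +226.7 kJ
(ii) reversed (reverse to put C2H6(g) on the reactant side): +84.7 kJ
ΔH° = (+226.7) + (+84.7) = 311.4 kJ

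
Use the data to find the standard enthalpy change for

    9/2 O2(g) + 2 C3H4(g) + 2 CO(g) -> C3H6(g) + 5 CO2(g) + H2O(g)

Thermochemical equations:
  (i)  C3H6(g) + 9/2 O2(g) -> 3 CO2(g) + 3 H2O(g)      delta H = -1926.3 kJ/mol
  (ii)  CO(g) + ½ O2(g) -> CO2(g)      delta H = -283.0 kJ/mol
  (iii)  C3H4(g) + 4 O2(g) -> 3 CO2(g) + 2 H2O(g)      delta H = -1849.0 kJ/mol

(i) reversed: +1926.3 kJ/mol
(ii) × 2: (2)·(-283.0) = -566.0 kJ/mol
(iii) × 2: (2)·(-1849.0) = -3698.0 kJ/mol
delta H = (+1926.3) + (-566.0) + (-3698.0) = -2337.7 kJ/mol

delta H = -2337.7 kJ/mol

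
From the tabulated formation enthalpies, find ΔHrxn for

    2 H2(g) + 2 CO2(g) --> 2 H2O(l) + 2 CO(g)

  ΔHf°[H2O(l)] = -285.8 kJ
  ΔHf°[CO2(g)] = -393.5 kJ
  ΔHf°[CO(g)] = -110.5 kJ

ΔH°rxn = Σ nΔHf°(products) − Σ nΔHf°(reactants).
Products: 2·(-285.8) + 2·(-110.5) = -792.6
Reactants: 2·(+0.0) + 2·(-393.5) = -787.0
ΔHrxn = (-792.6) − (-787.0) = -5.6 kJ

ΔHrxn = -5.6 kJ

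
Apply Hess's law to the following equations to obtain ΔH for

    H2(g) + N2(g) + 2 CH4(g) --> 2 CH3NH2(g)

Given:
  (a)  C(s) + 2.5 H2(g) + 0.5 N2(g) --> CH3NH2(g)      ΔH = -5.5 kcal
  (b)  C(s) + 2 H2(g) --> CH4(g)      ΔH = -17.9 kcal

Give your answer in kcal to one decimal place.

(a) × 2: (2)·(-5.5) = -11.0 kcal
(b) reversed and × 2: (-2)·(-17.9) = +35.8 kcal
ΔH = (-11.0) + (+35.8) = 24.8 kcal

ΔH = 24.8 kcal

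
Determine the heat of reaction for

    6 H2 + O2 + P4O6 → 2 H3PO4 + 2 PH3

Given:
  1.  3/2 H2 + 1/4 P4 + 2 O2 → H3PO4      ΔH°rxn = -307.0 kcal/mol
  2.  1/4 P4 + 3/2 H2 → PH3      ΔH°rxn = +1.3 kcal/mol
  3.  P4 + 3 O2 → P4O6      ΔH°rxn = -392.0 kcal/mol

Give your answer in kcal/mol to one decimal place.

ΔH°rxn = -219.4 kcal/mol

eq. 1 × 2 (scale by 2 for the 2 H3PO4): (2)·(-307.0) = -614.0 kcal/mol
eq. 2 × 2 (×2 to match 2 PH3 in the target): (2)·(+1.3) = +2.6 kcal/mol
eq. 3 reversed (P4O6 must end up as a reactant): +392.0 kcal/mol
ΔH°rxn = (-614.0) + (+2.6) + (+392.0) = -219.4 kcal/mol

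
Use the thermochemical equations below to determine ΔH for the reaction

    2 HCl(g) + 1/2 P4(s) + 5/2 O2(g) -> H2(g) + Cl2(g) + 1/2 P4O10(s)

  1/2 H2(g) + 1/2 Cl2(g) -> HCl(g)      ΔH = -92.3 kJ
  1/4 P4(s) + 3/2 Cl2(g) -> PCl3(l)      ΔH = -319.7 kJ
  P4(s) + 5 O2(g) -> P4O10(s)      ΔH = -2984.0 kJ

ΔH = -1307.4 kJ

equation 1 reversed and × 2 (reverse to put HCl(g) on the reactant side; ×2 to match 2 HCl(g) in the target): (-2)·(-92.3) = +184.6 kJ
equation 2: not needed (PCl3(l) appears nowhere else).
equation 3 × 1/2 (scale by 1/2 for the 1/2 P4O10(s)): (1/2)·(-2984.0) = -1492.0 kJ
ΔH = (+184.6) + (-1492.0) = -1307.4 kJ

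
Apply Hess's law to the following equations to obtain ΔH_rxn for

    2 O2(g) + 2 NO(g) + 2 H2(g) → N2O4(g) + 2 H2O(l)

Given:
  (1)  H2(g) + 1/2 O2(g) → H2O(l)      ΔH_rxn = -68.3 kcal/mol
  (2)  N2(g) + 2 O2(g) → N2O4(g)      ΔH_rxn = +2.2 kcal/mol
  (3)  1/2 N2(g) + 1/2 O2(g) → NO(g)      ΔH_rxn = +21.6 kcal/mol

ΔH_rxn = -177.6 kcal/mol

(1) × 2: (2)·(-68.3) = -136.6 kcal/mol
(2) as written: +2.2 kcal/mol
(3) reversed and × 2: (-2)·(+21.6) = -43.2 kcal/mol
ΔH_rxn = (2)·(-68.3) + (1)·(+2.2) + (-2)·(+21.6) = -177.6 kcal/mol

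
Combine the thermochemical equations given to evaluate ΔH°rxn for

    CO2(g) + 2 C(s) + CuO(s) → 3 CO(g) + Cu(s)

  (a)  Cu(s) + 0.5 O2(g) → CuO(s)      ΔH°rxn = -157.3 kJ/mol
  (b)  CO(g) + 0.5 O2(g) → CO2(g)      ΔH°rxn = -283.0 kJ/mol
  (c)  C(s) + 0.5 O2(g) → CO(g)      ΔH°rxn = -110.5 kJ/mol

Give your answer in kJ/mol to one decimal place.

(a) reversed: +157.3 kJ/mol
(b) reversed: +283.0 kJ/mol
(c) × 2: (2)·(-110.5) = -221.0 kJ/mol
ΔH°rxn = (-1)·(-157.3) + (-1)·(-283.0) + (2)·(-110.5) = 219.3 kJ/mol

ΔH°rxn = 219.3 kJ/mol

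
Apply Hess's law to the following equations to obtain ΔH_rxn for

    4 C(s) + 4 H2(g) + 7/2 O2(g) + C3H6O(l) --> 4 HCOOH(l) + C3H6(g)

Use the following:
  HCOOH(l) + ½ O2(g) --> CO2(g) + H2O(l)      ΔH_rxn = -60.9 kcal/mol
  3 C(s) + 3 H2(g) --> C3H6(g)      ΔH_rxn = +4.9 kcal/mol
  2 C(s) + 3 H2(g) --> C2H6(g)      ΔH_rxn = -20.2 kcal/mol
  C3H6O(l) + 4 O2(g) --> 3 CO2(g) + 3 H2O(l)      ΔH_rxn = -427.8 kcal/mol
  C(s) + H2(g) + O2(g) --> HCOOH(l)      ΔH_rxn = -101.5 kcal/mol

ΔH_rxn = -341.7 kcal/mol

equation 1 reversed and × 3: (-3)·(-60.9) = +182.7 kcal/mol
equation 2 as written (C3H6(g) already on the product side): +4.9 kcal/mol
equation 3: not needed (C2H6(g) appears nowhere else).
equation 4 as written (C3H6O(l) already on the reactant side): -427.8 kcal/mol
equation 5 as written: -101.5 kcal/mol
By Hess's law, ΔH_rxn = (+182.7) + (+4.9) + (-427.8) + (-101.5) = -341.7 kcal/mol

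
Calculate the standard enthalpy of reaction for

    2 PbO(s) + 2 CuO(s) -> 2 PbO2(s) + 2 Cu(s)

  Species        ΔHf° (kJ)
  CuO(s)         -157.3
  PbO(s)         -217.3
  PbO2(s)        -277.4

ΔH_rxn = 194.4 kJ

Products: 2·(-277.4) + 2·(+0.0) = -554.8
Reactants: 2·(-217.3) + 2·(-157.3) = -749.2
ΔH_rxn = (-554.8) − (-749.2) = 194.4 kJ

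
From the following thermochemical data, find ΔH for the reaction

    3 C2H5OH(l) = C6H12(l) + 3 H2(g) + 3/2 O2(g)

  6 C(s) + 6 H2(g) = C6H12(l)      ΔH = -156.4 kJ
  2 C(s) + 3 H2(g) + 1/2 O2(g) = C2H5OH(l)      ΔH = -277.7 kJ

ΔH = 676.7 kJ

equation 1 as written (C6H12(l) already on the product side): -156.4 kJ
equation 2 reversed and × 3 (C2H5OH(l) must end up as a reactant; scale by 3 for the 3 C2H5OH(l)): (-3)·(-277.7) = +833.1 kJ
ΔH = (1)·(-156.4) + (-3)·(-277.7) = 676.7 kJ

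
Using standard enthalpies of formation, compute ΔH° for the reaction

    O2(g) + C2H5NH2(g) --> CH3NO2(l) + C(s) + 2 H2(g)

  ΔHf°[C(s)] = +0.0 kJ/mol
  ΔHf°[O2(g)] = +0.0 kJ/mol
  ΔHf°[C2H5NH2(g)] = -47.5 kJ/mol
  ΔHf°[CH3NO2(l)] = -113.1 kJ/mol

ΔH° = -65.6 kJ/mol

ΔH°rxn = Σ nΔHf°(products) − Σ nΔHf°(reactants).
Products: 1·(-113.1) + 1·(+0.0) + 2·(+0.0) = -113.1
Reactants: 1·(+0.0) + 1·(-47.5) = -47.5
ΔH° = (-113.1) − (-47.5) = -65.6 kJ/mol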